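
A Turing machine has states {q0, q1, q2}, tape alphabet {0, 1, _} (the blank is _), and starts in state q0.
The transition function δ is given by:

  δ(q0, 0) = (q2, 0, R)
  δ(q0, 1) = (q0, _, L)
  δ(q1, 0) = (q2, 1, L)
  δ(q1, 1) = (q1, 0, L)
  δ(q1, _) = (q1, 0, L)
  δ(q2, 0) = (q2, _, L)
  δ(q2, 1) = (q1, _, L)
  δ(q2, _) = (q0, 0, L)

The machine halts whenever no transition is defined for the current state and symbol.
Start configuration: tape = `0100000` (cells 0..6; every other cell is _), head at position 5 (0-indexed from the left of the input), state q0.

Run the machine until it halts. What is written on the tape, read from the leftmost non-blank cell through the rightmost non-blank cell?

state=q0 head=5 tape=__01000[0]0   (q0,0)→(q2,0,R)
state=q2 head=6 tape=__010000[0]   (q2,0)→(q2,_,L)
state=q2 head=5 tape=__01000[0]_   (q2,0)→(q2,_,L)
state=q2 head=4 tape=__0100[0]__   (q2,0)→(q2,_,L)
state=q2 head=3 tape=__010[0]___   (q2,0)→(q2,_,L)
state=q2 head=2 tape=__01[0]____   (q2,0)→(q2,_,L)
state=q2 head=1 tape=__0[1]_____   (q2,1)→(q1,_,L)
state=q1 head=0 tape=__[0]______   (q1,0)→(q2,1,L)
state=q2 head=-1 tape=_[_]1______   (q2,_)→(q0,0,L)
state=q0 head=-2 tape=[_]01______
The non-blank tape span at halt is 01.

01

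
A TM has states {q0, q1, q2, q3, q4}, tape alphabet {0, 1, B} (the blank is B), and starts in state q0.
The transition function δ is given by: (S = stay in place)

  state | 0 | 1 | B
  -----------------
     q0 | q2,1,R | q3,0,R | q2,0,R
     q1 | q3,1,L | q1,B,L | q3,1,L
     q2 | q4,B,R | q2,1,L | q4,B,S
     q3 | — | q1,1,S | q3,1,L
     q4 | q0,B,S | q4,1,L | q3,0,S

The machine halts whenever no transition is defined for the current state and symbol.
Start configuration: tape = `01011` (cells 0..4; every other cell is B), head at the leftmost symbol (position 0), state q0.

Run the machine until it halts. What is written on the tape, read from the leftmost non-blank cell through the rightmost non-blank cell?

011011

state=q0 head=0 tape=B[0]1011   (q0,0)→(q2,1,R)
state=q2 head=1 tape=B1[1]011   (q2,1)→(q2,1,L)
state=q2 head=0 tape=B[1]1011   (q2,1)→(q2,1,L)
state=q2 head=-1 tape=[B]11011   (q2,B)→(q4,B,S)
state=q4 head=-1 tape=[B]11011   (q4,B)→(q3,0,S)
state=q3 head=-1 tape=[0]11011
The non-blank tape span at halt is 011011.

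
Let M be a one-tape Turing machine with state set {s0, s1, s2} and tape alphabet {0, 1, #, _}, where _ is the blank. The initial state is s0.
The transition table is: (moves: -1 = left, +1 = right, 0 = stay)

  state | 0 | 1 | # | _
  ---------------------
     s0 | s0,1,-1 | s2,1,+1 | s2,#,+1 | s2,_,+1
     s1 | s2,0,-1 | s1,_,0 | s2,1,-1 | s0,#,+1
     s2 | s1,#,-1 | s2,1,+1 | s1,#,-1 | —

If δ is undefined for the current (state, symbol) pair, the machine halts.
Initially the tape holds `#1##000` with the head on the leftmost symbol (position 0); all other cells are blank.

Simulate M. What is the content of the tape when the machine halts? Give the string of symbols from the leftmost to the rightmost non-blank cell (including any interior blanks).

state=s0 head=0 tape=_[#]1##000   (s0,#)→(s2,#,+1)
state=s2 head=1 tape=_#[1]##000   (s2,1)→(s2,1,+1)
state=s2 head=2 tape=_#1[#]#000   (s2,#)→(s1,#,-1)
state=s1 head=1 tape=_#[1]##000   (s1,1)→(s1,_,0)
state=s1 head=1 tape=_#[_]##000   (s1,_)→(s0,#,+1)
state=s0 head=2 tape=_##[#]#000   (s0,#)→(s2,#,+1)
state=s2 head=3 tape=_###[#]000   (s2,#)→(s1,#,-1)
state=s1 head=2 tape=_##[#]#000   (s1,#)→(s2,1,-1)
state=s2 head=1 tape=_#[#]1#000   (s2,#)→(s1,#,-1)
state=s1 head=0 tape=_[#]#1#000   (s1,#)→(s2,1,-1)
state=s2 head=-1 tape=[_]1#1#000
The non-blank tape span at halt is 1#1#000.

1#1#000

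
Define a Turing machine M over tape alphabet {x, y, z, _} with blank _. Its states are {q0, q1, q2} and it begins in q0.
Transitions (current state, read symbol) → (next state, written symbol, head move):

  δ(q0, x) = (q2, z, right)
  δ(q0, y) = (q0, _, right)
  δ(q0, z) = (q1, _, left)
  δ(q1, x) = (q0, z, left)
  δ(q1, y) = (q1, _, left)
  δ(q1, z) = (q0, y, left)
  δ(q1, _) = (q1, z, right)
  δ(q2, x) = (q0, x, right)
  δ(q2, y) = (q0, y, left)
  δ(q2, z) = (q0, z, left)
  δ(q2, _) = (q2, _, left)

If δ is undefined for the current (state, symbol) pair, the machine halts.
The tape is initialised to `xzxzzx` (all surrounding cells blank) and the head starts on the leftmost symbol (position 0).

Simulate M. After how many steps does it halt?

q0 | __[x]zxzzx   read x → write z, move right, go to q2
q2 | __z[z]xzzx   read z → write z, move left, go to q0
q0 | __[z]zxzzx   read z → write _, move left, go to q1
q1 | _[_]_zxzzx   read _ → write z, move right, go to q1
q1 | _z[_]zxzzx   read _ → write z, move right, go to q1
q1 | _zz[z]xzzx   read z → write y, move left, go to q0
q0 | _z[z]yxzzx   read z → write _, move left, go to q1
q1 | _[z]_yxzzx   read z → write y, move left, go to q0
q0 | [_]y_yxzzx
M halts after 8 transitions.

8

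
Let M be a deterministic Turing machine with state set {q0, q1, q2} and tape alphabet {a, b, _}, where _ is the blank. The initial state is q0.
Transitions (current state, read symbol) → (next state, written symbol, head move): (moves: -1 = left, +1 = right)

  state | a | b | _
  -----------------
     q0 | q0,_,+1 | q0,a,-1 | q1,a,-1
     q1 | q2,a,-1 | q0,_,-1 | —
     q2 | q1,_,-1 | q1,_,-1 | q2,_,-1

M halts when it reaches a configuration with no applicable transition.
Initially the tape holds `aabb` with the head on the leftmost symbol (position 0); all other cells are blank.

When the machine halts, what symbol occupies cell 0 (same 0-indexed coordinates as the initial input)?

_

q0 | [a]abb   read a → write _, move +1, go to q0
q0 | _[a]bb   read a → write _, move +1, go to q0
q0 | __[b]b   read b → write a, move -1, go to q0
q0 | _[_]ab   read _ → write a, move -1, go to q1
q1 | [_]aab
Cell 0 holds _ when M halts.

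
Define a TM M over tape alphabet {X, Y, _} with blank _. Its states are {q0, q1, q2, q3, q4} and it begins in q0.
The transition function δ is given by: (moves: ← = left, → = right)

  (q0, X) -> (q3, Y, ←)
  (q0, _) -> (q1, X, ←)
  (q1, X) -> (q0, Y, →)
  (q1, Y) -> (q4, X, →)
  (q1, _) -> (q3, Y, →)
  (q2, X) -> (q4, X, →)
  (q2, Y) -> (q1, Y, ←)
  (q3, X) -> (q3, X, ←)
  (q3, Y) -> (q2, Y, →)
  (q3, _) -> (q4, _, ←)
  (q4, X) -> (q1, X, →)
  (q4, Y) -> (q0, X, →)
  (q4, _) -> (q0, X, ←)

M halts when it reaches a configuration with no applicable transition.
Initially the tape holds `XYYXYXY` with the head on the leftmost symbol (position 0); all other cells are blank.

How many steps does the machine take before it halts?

q0 | ____[X]YYXYXY   read X → write Y, move ←, go to q3
q3 | ___[_]YYYXYXY   read _ → write _, move ←, go to q4
q4 | __[_]_YYYXYXY   read _ → write X, move ←, go to q0
q0 | _[_]X_YYYXYXY   read _ → write X, move ←, go to q1
q1 | [_]XX_YYYXYXY   read _ → write Y, move →, go to q3
q3 | Y[X]X_YYYXYXY   read X → write X, move ←, go to q3
q3 | [Y]XX_YYYXYXY   read Y → write Y, move →, go to q2
q2 | Y[X]X_YYYXYXY   read X → write X, move →, go to q4
q4 | YX[X]_YYYXYXY   read X → write X, move →, go to q1
q1 | YXX[_]YYYXYXY   read _ → write Y, move →, go to q3
q3 | YXXY[Y]YYXYXY   read Y → write Y, move →, go to q2
q2 | YXXYY[Y]YXYXY   read Y → write Y, move ←, go to q1
q1 | YXXY[Y]YYXYXY   read Y → write X, move →, go to q4
q4 | YXXYX[Y]YXYXY   read Y → write X, move →, go to q0
q0 | YXXYXX[Y]XYXY
M halts after 14 transitions.

14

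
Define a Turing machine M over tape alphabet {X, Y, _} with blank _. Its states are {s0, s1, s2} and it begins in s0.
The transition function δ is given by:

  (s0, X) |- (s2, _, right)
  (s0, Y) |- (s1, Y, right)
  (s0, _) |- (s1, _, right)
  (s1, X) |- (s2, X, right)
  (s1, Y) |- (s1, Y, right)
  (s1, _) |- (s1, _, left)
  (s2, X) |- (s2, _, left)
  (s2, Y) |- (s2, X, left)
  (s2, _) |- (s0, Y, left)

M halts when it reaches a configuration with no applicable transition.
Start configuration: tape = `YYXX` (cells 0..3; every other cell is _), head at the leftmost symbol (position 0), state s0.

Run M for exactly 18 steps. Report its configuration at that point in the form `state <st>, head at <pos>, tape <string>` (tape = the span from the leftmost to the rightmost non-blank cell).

state s2, head at 0, tape YX

s0 | ___[Y]YXX   read Y → write Y, move right, go to s1
s1 | ___Y[Y]XX   read Y → write Y, move right, go to s1
s1 | ___YY[X]X   read X → write X, move right, go to s2
s2 | ___YYX[X]   read X → write _, move left, go to s2
s2 | ___YY[X]_   read X → write _, move left, go to s2
s2 | ___Y[Y]__   read Y → write X, move left, go to s2
s2 | ___[Y]X__   read Y → write X, move left, go to s2
s2 | __[_]XX__   read _ → write Y, move left, go to s0
s0 | _[_]YXX__   read _ → write _, move right, go to s1
s1 | __[Y]XX__   read Y → write Y, move right, go to s1
s1 | __Y[X]X__   read X → write X, move right, go to s2
s2 | __YX[X]__   read X → write _, move left, go to s2
s2 | __Y[X]___   read X → write _, move left, go to s2
s2 | __[Y]____   read Y → write X, move left, go to s2
s2 | _[_]X____   read _ → write Y, move left, go to s0
s0 | [_]YX____   read _ → write _, move right, go to s1
s1 | _[Y]X____   read Y → write Y, move right, go to s1
s1 | _Y[X]____   read X → write X, move right, go to s2
s2 | _YX[_]___
After 18 steps: state s2, head at 0, tape YX.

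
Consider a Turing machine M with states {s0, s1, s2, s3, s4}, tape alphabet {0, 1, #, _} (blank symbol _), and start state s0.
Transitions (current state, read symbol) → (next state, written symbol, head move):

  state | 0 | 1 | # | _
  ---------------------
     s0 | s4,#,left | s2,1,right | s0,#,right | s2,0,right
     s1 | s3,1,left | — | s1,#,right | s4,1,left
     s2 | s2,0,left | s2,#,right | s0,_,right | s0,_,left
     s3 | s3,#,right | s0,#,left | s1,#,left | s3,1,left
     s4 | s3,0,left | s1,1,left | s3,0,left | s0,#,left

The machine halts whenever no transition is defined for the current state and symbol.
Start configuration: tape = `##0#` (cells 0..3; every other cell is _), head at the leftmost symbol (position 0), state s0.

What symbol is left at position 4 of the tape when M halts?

#

s0 | ___[#]#0#__   read # → write #, move right, go to s0
s0 | ___#[#]0#__   read # → write #, move right, go to s0
s0 | ___##[0]#__   read 0 → write #, move left, go to s4
s4 | ___#[#]##__   read # → write 0, move left, go to s3
s3 | ___[#]0##__   read # → write #, move left, go to s1
s1 | __[_]#0##__   read _ → write 1, move left, go to s4
s4 | _[_]1#0##__   read _ → write #, move left, go to s0
s0 | [_]#1#0##__   read _ → write 0, move right, go to s2
s2 | 0[#]1#0##__   read # → write _, move right, go to s0
s0 | 0_[1]#0##__   read 1 → write 1, move right, go to s2
s2 | 0_1[#]0##__   read # → write _, move right, go to s0
s0 | 0_1_[0]##__   read 0 → write #, move left, go to s4
s4 | 0_1[_]###__   read _ → write #, move left, go to s0
s0 | 0_[1]####__   read 1 → write 1, move right, go to s2
s2 | 0_1[#]###__   read # → write _, move right, go to s0
s0 | 0_1_[#]##__   read # → write #, move right, go to s0
s0 | 0_1_#[#]#__   read # → write #, move right, go to s0
s0 | 0_1_##[#]__   read # → write #, move right, go to s0
s0 | 0_1_###[_]_   read _ → write 0, move right, go to s2
s2 | 0_1_###0[_]   read _ → write _, move left, go to s0
s0 | 0_1_###[0]_   read 0 → write #, move left, go to s4
s4 | 0_1_##[#]#_   read # → write 0, move left, go to s3
s3 | 0_1_#[#]0#_   read # → write #, move left, go to s1
s1 | 0_1_[#]#0#_   read # → write #, move right, go to s1
s1 | 0_1_#[#]0#_   read # → write #, move right, go to s1
s1 | 0_1_##[0]#_   read 0 → write 1, move left, go to s3
s3 | 0_1_#[#]1#_   read # → write #, move left, go to s1
s1 | 0_1_[#]#1#_   read # → write #, move right, go to s1
s1 | 0_1_#[#]1#_   read # → write #, move right, go to s1
s1 | 0_1_##[1]#_
Cell 4 holds # when M halts.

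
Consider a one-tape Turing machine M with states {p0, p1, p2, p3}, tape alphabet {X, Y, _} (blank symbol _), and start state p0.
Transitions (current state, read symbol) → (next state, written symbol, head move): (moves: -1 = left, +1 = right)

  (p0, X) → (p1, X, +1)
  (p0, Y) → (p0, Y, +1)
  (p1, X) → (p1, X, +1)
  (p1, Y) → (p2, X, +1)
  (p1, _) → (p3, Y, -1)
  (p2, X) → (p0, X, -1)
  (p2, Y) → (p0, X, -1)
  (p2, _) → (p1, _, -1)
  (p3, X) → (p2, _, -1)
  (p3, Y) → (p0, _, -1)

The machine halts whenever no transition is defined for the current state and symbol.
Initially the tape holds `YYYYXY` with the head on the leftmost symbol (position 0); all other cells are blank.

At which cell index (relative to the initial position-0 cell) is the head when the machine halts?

-1

p0 | _[Y]YYYXY_   read Y → write Y, move +1, go to p0
p0 | _Y[Y]YYXY_   read Y → write Y, move +1, go to p0
p0 | _YY[Y]YXY_   read Y → write Y, move +1, go to p0
p0 | _YYY[Y]XY_   read Y → write Y, move +1, go to p0
p0 | _YYYY[X]Y_   read X → write X, move +1, go to p1
p1 | _YYYYX[Y]_   read Y → write X, move +1, go to p2
p2 | _YYYYXX[_]   read _ → write _, move -1, go to p1
p1 | _YYYYX[X]_   read X → write X, move +1, go to p1
p1 | _YYYYXX[_]   read _ → write Y, move -1, go to p3
p3 | _YYYYX[X]Y   read X → write _, move -1, go to p2
p2 | _YYYY[X]_Y   read X → write X, move -1, go to p0
p0 | _YYY[Y]X_Y   read Y → write Y, move +1, go to p0
p0 | _YYYY[X]_Y   read X → write X, move +1, go to p1
p1 | _YYYYX[_]Y   read _ → write Y, move -1, go to p3
p3 | _YYYY[X]YY   read X → write _, move -1, go to p2
p2 | _YYY[Y]_YY   read Y → write X, move -1, go to p0
p0 | _YY[Y]X_YY   read Y → write Y, move +1, go to p0
p0 | _YYY[X]_YY   read X → write X, move +1, go to p1
p1 | _YYYX[_]YY   read _ → write Y, move -1, go to p3
p3 | _YYY[X]YYY   read X → write _, move -1, go to p2
p2 | _YY[Y]_YYY   read Y → write X, move -1, go to p0
p0 | _Y[Y]X_YYY   read Y → write Y, move +1, go to p0
p0 | _YY[X]_YYY   read X → write X, move +1, go to p1
p1 | _YYX[_]YYY   read _ → write Y, move -1, go to p3
p3 | _YY[X]YYYY   read X → write _, move -1, go to p2
p2 | _Y[Y]_YYYY   read Y → write X, move -1, go to p0
p0 | _[Y]X_YYYY   read Y → write Y, move +1, go to p0
p0 | _Y[X]_YYYY   read X → write X, move +1, go to p1
p1 | _YX[_]YYYY   read _ → write Y, move -1, go to p3
p3 | _Y[X]YYYYY   read X → write _, move -1, go to p2
p2 | _[Y]_YYYYY   read Y → write X, move -1, go to p0
p0 | [_]X_YYYYY
At halt the head is at cell -1.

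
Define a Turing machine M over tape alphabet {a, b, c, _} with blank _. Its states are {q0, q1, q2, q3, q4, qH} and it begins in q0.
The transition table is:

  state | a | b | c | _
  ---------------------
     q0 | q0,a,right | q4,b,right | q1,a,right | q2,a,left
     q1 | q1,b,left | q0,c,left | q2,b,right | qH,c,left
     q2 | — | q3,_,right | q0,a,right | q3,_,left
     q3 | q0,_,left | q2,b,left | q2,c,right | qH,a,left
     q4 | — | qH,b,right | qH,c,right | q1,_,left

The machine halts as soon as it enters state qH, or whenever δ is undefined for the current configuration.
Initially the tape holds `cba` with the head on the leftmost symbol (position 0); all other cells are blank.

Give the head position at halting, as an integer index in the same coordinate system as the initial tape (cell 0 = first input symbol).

-2

state=q0 head=0 tape=__[c]ba   (q0,c)→(q1,a,right)
state=q1 head=1 tape=__a[b]a   (q1,b)→(q0,c,left)
state=q0 head=0 tape=__[a]ca   (q0,a)→(q0,a,right)
state=q0 head=1 tape=__a[c]a   (q0,c)→(q1,a,right)
state=q1 head=2 tape=__aa[a]   (q1,a)→(q1,b,left)
state=q1 head=1 tape=__a[a]b   (q1,a)→(q1,b,left)
state=q1 head=0 tape=__[a]bb   (q1,a)→(q1,b,left)
state=q1 head=-1 tape=_[_]bbb   (q1,_)→(qH,c,left)
state=qH head=-2 tape=[_]cbbb
At halt the head is at cell -2.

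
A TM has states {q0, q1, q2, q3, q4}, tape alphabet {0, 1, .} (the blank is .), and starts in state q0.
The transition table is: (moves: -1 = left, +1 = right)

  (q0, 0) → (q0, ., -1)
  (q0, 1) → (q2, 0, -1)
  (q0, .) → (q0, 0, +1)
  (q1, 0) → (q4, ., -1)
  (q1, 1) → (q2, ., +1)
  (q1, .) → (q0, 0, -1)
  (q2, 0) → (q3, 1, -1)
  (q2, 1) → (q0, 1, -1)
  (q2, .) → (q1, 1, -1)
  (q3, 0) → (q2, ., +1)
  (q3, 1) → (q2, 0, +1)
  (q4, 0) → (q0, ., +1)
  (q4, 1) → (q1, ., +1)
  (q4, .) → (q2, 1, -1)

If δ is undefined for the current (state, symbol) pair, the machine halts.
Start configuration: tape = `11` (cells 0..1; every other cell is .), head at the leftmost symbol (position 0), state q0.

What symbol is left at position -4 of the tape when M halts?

q0 | .....[1]1   read 1 → write 0, move -1, go to q2
q2 | ....[.]01   read . → write 1, move -1, go to q1
q1 | ...[.]101   read . → write 0, move -1, go to q0
q0 | ..[.]0101   read . → write 0, move +1, go to q0
q0 | ..0[0]101   read 0 → write ., move -1, go to q0
q0 | ..[0].101   read 0 → write ., move -1, go to q0
q0 | .[.]..101   read . → write 0, move +1, go to q0
q0 | .0[.].101   read . → write 0, move +1, go to q0
q0 | .00[.]101   read . → write 0, move +1, go to q0
q0 | .000[1]01   read 1 → write 0, move -1, go to q2
q2 | .00[0]001   read 0 → write 1, move -1, go to q3
q3 | .0[0]1001   read 0 → write ., move +1, go to q2
q2 | .0.[1]001   read 1 → write 1, move -1, go to q0
q0 | .0[.]1001   read . → write 0, move +1, go to q0
q0 | .00[1]001   read 1 → write 0, move -1, go to q2
q2 | .0[0]0001   read 0 → write 1, move -1, go to q3
q3 | .[0]10001   read 0 → write ., move +1, go to q2
q2 | ..[1]0001   read 1 → write 1, move -1, go to q0
q0 | .[.]10001   read . → write 0, move +1, go to q0
q0 | .0[1]0001   read 1 → write 0, move -1, go to q2
q2 | .[0]00001   read 0 → write 1, move -1, go to q3
q3 | [.]100001
Cell -4 holds 1 when M halts.

1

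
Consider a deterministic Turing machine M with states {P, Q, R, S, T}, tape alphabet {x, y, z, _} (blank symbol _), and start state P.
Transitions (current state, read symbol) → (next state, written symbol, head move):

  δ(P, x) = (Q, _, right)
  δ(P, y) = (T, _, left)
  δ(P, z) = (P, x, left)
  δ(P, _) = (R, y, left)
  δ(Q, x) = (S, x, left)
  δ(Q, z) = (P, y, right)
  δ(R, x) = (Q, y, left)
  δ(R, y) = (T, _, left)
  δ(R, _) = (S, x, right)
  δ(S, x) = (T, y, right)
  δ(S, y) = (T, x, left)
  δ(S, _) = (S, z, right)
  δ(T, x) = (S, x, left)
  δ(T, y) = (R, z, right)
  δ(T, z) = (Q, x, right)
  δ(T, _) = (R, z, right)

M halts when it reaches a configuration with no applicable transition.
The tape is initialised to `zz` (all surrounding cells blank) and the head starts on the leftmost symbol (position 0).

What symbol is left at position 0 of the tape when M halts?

x

P | ____[z]z   read z → write x, move left, go to P
P | ___[_]xz   read _ → write y, move left, go to R
R | __[_]yxz   read _ → write x, move right, go to S
S | __x[y]xz   read y → write x, move left, go to T
T | __[x]xxz   read x → write x, move left, go to S
S | _[_]xxxz   read _ → write z, move right, go to S
S | _z[x]xxz   read x → write y, move right, go to T
T | _zy[x]xz   read x → write x, move left, go to S
S | _z[y]xxz   read y → write x, move left, go to T
T | _[z]xxxz   read z → write x, move right, go to Q
Q | _x[x]xxz   read x → write x, move left, go to S
S | _[x]xxxz   read x → write y, move right, go to T
T | _y[x]xxz   read x → write x, move left, go to S
S | _[y]xxxz   read y → write x, move left, go to T
T | [_]xxxxz   read _ → write z, move right, go to R
R | z[x]xxxz   read x → write y, move left, go to Q
Q | [z]yxxxz   read z → write y, move right, go to P
P | y[y]xxxz   read y → write _, move left, go to T
T | [y]_xxxz   read y → write z, move right, go to R
R | z[_]xxxz   read _ → write x, move right, go to S
S | zx[x]xxz   read x → write y, move right, go to T
T | zxy[x]xz   read x → write x, move left, go to S
S | zx[y]xxz   read y → write x, move left, go to T
T | z[x]xxxz   read x → write x, move left, go to S
S | [z]xxxxz
Cell 0 holds x when M halts.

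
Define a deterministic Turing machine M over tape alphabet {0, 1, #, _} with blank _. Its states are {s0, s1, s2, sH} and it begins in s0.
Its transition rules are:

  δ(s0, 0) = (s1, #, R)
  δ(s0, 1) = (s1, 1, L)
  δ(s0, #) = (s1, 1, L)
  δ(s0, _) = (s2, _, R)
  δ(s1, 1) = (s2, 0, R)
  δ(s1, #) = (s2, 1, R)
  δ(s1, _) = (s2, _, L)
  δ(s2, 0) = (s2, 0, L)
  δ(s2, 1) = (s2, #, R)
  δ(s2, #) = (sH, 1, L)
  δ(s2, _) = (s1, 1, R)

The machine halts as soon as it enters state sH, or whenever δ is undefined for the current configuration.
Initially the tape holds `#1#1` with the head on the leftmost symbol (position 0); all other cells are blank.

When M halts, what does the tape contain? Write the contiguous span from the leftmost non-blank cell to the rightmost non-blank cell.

s0 | __[#]1#1   read # → write 1, move L, go to s1
s1 | _[_]11#1   read _ → write _, move L, go to s2
s2 | [_]_11#1   read _ → write 1, move R, go to s1
s1 | 1[_]11#1   read _ → write _, move L, go to s2
s2 | [1]_11#1   read 1 → write #, move R, go to s2
s2 | #[_]11#1   read _ → write 1, move R, go to s1
s1 | #1[1]1#1   read 1 → write 0, move R, go to s2
s2 | #10[1]#1   read 1 → write #, move R, go to s2
s2 | #10#[#]1   read # → write 1, move L, go to sH
sH | #10[#]11
The non-blank tape span at halt is #10#11.

#10#11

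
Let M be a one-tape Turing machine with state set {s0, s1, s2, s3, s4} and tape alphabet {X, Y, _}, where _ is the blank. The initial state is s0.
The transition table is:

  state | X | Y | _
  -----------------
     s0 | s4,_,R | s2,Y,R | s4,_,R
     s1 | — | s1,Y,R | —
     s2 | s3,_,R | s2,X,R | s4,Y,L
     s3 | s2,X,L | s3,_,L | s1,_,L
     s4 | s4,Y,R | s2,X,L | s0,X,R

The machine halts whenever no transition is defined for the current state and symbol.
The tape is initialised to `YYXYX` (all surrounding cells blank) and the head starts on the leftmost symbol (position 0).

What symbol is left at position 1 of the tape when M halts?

X

state=s0 head=0 tape=[Y]YXYX   (s0,Y)→(s2,Y,R)
state=s2 head=1 tape=Y[Y]XYX   (s2,Y)→(s2,X,R)
state=s2 head=2 tape=YX[X]YX   (s2,X)→(s3,_,R)
state=s3 head=3 tape=YX_[Y]X   (s3,Y)→(s3,_,L)
state=s3 head=2 tape=YX[_]_X   (s3,_)→(s1,_,L)
state=s1 head=1 tape=Y[X]__X
Cell 1 holds X when M halts.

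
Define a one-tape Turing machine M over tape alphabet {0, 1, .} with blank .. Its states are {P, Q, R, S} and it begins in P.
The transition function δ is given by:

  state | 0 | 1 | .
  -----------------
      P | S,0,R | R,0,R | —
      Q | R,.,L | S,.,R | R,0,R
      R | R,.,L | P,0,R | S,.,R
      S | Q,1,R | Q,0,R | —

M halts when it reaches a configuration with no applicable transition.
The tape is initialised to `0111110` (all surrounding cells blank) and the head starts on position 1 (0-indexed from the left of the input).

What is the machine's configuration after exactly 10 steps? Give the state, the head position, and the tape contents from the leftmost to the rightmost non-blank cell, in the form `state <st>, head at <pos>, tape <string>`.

state R, head at 1, tape 00

P | 0[1]11110   read 1 → write 0, move R, go to R
R | 00[1]1110   read 1 → write 0, move R, go to P
P | 000[1]110   read 1 → write 0, move R, go to R
R | 0000[1]10   read 1 → write 0, move R, go to P
P | 00000[1]0   read 1 → write 0, move R, go to R
R | 000000[0]   read 0 → write ., move L, go to R
R | 00000[0].   read 0 → write ., move L, go to R
R | 0000[0]..   read 0 → write ., move L, go to R
R | 000[0]...   read 0 → write ., move L, go to R
R | 00[0]....   read 0 → write ., move L, go to R
R | 0[0].....
After 10 steps: state R, head at 1, tape 00.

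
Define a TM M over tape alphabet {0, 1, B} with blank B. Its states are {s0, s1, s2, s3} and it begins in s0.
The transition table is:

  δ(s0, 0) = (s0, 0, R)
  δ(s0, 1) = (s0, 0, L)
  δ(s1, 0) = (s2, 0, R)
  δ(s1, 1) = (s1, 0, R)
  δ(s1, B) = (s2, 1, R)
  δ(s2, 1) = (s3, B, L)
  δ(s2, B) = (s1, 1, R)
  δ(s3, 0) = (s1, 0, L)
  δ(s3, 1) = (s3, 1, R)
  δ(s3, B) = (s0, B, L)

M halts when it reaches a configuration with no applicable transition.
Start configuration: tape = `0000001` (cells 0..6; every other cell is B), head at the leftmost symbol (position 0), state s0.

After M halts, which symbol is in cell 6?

0

state=s0 head=0 tape=[0]000001B   (s0,0)→(s0,0,R)
state=s0 head=1 tape=0[0]00001B   (s0,0)→(s0,0,R)
state=s0 head=2 tape=00[0]0001B   (s0,0)→(s0,0,R)
state=s0 head=3 tape=000[0]001B   (s0,0)→(s0,0,R)
state=s0 head=4 tape=0000[0]01B   (s0,0)→(s0,0,R)
state=s0 head=5 tape=00000[0]1B   (s0,0)→(s0,0,R)
state=s0 head=6 tape=000000[1]B   (s0,1)→(s0,0,L)
state=s0 head=5 tape=00000[0]0B   (s0,0)→(s0,0,R)
state=s0 head=6 tape=000000[0]B   (s0,0)→(s0,0,R)
state=s0 head=7 tape=0000000[B]
Cell 6 holds 0 when M halts.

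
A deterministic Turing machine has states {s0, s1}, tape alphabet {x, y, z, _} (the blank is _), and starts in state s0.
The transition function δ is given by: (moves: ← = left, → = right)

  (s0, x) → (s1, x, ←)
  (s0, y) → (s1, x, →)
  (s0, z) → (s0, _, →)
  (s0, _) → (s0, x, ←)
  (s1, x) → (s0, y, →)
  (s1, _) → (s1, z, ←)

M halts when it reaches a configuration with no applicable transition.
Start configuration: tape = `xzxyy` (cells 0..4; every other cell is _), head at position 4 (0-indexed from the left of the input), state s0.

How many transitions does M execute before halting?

9

s0 | xzxy[y]__   read y → write x, move →, go to s1
s1 | xzxyx[_]_   read _ → write z, move ←, go to s1
s1 | xzxy[x]z_   read x → write y, move →, go to s0
s0 | xzxyy[z]_   read z → write _, move →, go to s0
s0 | xzxyy_[_]   read _ → write x, move ←, go to s0
s0 | xzxyy[_]x   read _ → write x, move ←, go to s0
s0 | xzxy[y]xx   read y → write x, move →, go to s1
s1 | xzxyx[x]x   read x → write y, move →, go to s0
s0 | xzxyxy[x]   read x → write x, move ←, go to s1
s1 | xzxyx[y]x
M halts after 9 transitions.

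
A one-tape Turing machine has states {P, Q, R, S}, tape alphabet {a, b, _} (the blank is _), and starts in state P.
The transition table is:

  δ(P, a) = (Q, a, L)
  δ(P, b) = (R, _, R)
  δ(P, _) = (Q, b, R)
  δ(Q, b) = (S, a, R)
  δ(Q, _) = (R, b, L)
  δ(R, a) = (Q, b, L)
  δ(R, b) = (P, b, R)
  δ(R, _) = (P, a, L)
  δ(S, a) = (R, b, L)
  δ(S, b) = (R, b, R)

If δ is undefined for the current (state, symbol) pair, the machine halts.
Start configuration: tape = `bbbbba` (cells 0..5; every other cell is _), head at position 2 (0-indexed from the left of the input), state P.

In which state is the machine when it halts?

Q

P | bb[b]bba___   read b → write _, move R, go to R
R | bb_[b]ba___   read b → write b, move R, go to P
P | bb_b[b]a___   read b → write _, move R, go to R
R | bb_b_[a]___   read a → write b, move L, go to Q
Q | bb_b[_]b___   read _ → write b, move L, go to R
R | bb_[b]bb___   read b → write b, move R, go to P
P | bb_b[b]b___   read b → write _, move R, go to R
R | bb_b_[b]___   read b → write b, move R, go to P
P | bb_b_b[_]__   read _ → write b, move R, go to Q
Q | bb_b_bb[_]_   read _ → write b, move L, go to R
R | bb_b_b[b]b_   read b → write b, move R, go to P
P | bb_b_bb[b]_   read b → write _, move R, go to R
R | bb_b_bb_[_]   read _ → write a, move L, go to P
P | bb_b_bb[_]a   read _ → write b, move R, go to Q
Q | bb_b_bbb[a]
No transition is defined for (Q, a); M halts in state Q.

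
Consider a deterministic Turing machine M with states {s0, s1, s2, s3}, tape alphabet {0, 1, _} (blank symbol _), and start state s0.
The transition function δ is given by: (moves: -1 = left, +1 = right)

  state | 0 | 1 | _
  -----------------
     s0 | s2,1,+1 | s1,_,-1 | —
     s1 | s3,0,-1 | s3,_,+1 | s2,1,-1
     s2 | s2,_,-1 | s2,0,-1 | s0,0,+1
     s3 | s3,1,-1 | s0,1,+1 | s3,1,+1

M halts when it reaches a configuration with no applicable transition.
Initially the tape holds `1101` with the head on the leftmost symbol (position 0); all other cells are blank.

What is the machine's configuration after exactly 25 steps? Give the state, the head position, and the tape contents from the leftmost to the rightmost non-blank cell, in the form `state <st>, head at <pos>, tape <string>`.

state s2, head at -3, tape 00_0000

s0 | ___[1]101   read 1 → write _, move -1, go to s1
s1 | __[_]_101   read _ → write 1, move -1, go to s2
s2 | _[_]1_101   read _ → write 0, move +1, go to s0
s0 | _0[1]_101   read 1 → write _, move -1, go to s1
s1 | _[0]__101   read 0 → write 0, move -1, go to s3
s3 | [_]0__101   read _ → write 1, move +1, go to s3
s3 | 1[0]__101   read 0 → write 1, move -1, go to s3
s3 | [1]1__101   read 1 → write 1, move +1, go to s0
s0 | 1[1]__101   read 1 → write _, move -1, go to s1
s1 | [1]___101   read 1 → write _, move +1, go to s3
s3 | _[_]__101   read _ → write 1, move +1, go to s3
s3 | _1[_]_101   read _ → write 1, move +1, go to s3
s3 | _11[_]101   read _ → write 1, move +1, go to s3
s3 | _111[1]01   read 1 → write 1, move +1, go to s0
s0 | _1111[0]1   read 0 → write 1, move +1, go to s2
s2 | _11111[1]   read 1 → write 0, move -1, go to s2
s2 | _1111[1]0   read 1 → write 0, move -1, go to s2
s2 | _111[1]00   read 1 → write 0, move -1, go to s2
s2 | _11[1]000   read 1 → write 0, move -1, go to s2
s2 | _1[1]0000   read 1 → write 0, move -1, go to s2
s2 | _[1]00000   read 1 → write 0, move -1, go to s2
s2 | [_]000000   read _ → write 0, move +1, go to s0
s0 | 0[0]00000   read 0 → write 1, move +1, go to s2
s2 | 01[0]0000   read 0 → write _, move -1, go to s2
s2 | 0[1]_0000   read 1 → write 0, move -1, go to s2
s2 | [0]0_0000
After 25 steps: state s2, head at -3, tape 00_0000.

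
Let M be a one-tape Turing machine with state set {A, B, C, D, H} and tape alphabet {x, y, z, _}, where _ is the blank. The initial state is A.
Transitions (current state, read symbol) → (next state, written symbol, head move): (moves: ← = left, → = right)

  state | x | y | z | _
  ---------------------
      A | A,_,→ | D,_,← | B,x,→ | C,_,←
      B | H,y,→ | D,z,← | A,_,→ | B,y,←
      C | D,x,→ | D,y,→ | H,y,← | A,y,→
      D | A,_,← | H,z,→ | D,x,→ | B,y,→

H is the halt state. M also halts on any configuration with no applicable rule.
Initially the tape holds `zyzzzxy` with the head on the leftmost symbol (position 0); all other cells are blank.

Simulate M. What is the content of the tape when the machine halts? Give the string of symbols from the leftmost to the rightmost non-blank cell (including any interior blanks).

zzyzzzzxy

A | __[z]yzzzxy   read z → write x, move →, go to B
B | __x[y]zzzxy   read y → write z, move ←, go to D
D | __[x]zzzzxy   read x → write _, move ←, go to A
A | _[_]_zzzzxy   read _ → write _, move ←, go to C
C | [_]__zzzzxy   read _ → write y, move →, go to A
A | y[_]_zzzzxy   read _ → write _, move ←, go to C
C | [y]__zzzzxy   read y → write y, move →, go to D
D | y[_]_zzzzxy   read _ → write y, move →, go to B
B | yy[_]zzzzxy   read _ → write y, move ←, go to B
B | y[y]yzzzzxy   read y → write z, move ←, go to D
D | [y]zyzzzzxy   read y → write z, move →, go to H
H | z[z]yzzzzxy
The non-blank tape span at halt is zzyzzzzxy.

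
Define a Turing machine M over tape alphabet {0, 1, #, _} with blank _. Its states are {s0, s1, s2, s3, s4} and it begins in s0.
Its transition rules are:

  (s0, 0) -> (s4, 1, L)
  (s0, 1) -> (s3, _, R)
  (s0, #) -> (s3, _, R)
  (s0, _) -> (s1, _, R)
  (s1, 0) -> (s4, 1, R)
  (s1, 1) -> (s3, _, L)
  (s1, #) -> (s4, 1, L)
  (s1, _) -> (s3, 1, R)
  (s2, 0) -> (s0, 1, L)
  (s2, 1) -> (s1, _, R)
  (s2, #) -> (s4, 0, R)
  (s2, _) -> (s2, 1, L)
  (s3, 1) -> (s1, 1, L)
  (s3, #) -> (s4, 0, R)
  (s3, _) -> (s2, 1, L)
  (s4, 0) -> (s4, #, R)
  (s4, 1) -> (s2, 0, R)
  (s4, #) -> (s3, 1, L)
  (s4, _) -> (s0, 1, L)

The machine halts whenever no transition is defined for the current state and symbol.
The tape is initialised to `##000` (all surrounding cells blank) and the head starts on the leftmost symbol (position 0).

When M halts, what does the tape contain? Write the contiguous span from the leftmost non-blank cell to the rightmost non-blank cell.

01111

state=s0 head=0 tape=[#]#000_   (s0,#)→(s3,_,R)
state=s3 head=1 tape=_[#]000_   (s3,#)→(s4,0,R)
state=s4 head=2 tape=_0[0]00_   (s4,0)→(s4,#,R)
state=s4 head=3 tape=_0#[0]0_   (s4,0)→(s4,#,R)
state=s4 head=4 tape=_0##[0]_   (s4,0)→(s4,#,R)
state=s4 head=5 tape=_0###[_]   (s4,_)→(s0,1,L)
state=s0 head=4 tape=_0##[#]1   (s0,#)→(s3,_,R)
state=s3 head=5 tape=_0##_[1]   (s3,1)→(s1,1,L)
state=s1 head=4 tape=_0##[_]1   (s1,_)→(s3,1,R)
state=s3 head=5 tape=_0##1[1]   (s3,1)→(s1,1,L)
state=s1 head=4 tape=_0##[1]1   (s1,1)→(s3,_,L)
state=s3 head=3 tape=_0#[#]_1   (s3,#)→(s4,0,R)
state=s4 head=4 tape=_0#0[_]1   (s4,_)→(s0,1,L)
state=s0 head=3 tape=_0#[0]11   (s0,0)→(s4,1,L)
state=s4 head=2 tape=_0[#]111   (s4,#)→(s3,1,L)
state=s3 head=1 tape=_[0]1111
The non-blank tape span at halt is 01111.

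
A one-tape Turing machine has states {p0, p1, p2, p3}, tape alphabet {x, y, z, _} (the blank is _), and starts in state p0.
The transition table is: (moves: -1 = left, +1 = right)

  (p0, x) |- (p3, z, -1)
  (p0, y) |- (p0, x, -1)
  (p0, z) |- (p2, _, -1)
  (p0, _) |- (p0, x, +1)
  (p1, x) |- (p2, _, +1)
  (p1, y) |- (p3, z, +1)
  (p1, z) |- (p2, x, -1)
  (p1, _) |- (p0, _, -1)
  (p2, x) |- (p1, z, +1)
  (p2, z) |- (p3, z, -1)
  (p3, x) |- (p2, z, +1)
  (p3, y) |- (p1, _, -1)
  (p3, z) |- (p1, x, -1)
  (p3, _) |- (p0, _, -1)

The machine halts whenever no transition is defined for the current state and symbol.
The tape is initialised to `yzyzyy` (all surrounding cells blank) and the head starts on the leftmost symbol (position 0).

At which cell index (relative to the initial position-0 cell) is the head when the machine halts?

p0 | _____[y]zyzyy   read y → write x, move -1, go to p0
p0 | ____[_]xzyzyy   read _ → write x, move +1, go to p0
p0 | ____x[x]zyzyy   read x → write z, move -1, go to p3
p3 | ____[x]zzyzyy   read x → write z, move +1, go to p2
p2 | ____z[z]zyzyy   read z → write z, move -1, go to p3
p3 | ____[z]zzyzyy   read z → write x, move -1, go to p1
p1 | ___[_]xzzyzyy   read _ → write _, move -1, go to p0
p0 | __[_]_xzzyzyy   read _ → write x, move +1, go to p0
p0 | __x[_]xzzyzyy   read _ → write x, move +1, go to p0
p0 | __xx[x]zzyzyy   read x → write z, move -1, go to p3
p3 | __x[x]zzzyzyy   read x → write z, move +1, go to p2
p2 | __xz[z]zzyzyy   read z → write z, move -1, go to p3
p3 | __x[z]zzzyzyy   read z → write x, move -1, go to p1
p1 | __[x]xzzzyzyy   read x → write _, move +1, go to p2
p2 | ___[x]zzzyzyy   read x → write z, move +1, go to p1
p1 | ___z[z]zzyzyy   read z → write x, move -1, go to p2
p2 | ___[z]xzzyzyy   read z → write z, move -1, go to p3
p3 | __[_]zxzzyzyy   read _ → write _, move -1, go to p0
p0 | _[_]_zxzzyzyy   read _ → write x, move +1, go to p0
p0 | _x[_]zxzzyzyy   read _ → write x, move +1, go to p0
p0 | _xx[z]xzzyzyy   read z → write _, move -1, go to p2
p2 | _x[x]_xzzyzyy   read x → write z, move +1, go to p1
p1 | _xz[_]xzzyzyy   read _ → write _, move -1, go to p0
p0 | _x[z]_xzzyzyy   read z → write _, move -1, go to p2
p2 | _[x]__xzzyzyy   read x → write z, move +1, go to p1
p1 | _z[_]_xzzyzyy   read _ → write _, move -1, go to p0
p0 | _[z]__xzzyzyy   read z → write _, move -1, go to p2
p2 | [_]___xzzyzyy
At halt the head is at cell -5.

-5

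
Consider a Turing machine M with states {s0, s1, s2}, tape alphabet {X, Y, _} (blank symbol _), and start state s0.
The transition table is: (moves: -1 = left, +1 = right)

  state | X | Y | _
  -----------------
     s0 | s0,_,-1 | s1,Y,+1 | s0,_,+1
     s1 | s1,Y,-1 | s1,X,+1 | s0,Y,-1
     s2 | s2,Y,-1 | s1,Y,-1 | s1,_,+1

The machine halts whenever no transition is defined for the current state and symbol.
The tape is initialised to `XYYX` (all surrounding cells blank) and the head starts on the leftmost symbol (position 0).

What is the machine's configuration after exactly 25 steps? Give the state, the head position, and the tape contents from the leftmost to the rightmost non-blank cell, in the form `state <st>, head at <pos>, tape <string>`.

state s1, head at 5, tape Y_Y

state=s0 head=0 tape=_[X]YYX___   (s0,X)→(s0,_,-1)
state=s0 head=-1 tape=[_]_YYX___   (s0,_)→(s0,_,+1)
state=s0 head=0 tape=_[_]YYX___   (s0,_)→(s0,_,+1)
state=s0 head=1 tape=__[Y]YX___   (s0,Y)→(s1,Y,+1)
state=s1 head=2 tape=__Y[Y]X___   (s1,Y)→(s1,X,+1)
state=s1 head=3 tape=__YX[X]___   (s1,X)→(s1,Y,-1)
state=s1 head=2 tape=__Y[X]Y___   (s1,X)→(s1,Y,-1)
state=s1 head=1 tape=__[Y]YY___   (s1,Y)→(s1,X,+1)
state=s1 head=2 tape=__X[Y]Y___   (s1,Y)→(s1,X,+1)
state=s1 head=3 tape=__XX[Y]___   (s1,Y)→(s1,X,+1)
state=s1 head=4 tape=__XXX[_]__   (s1,_)→(s0,Y,-1)
state=s0 head=3 tape=__XX[X]Y__   (s0,X)→(s0,_,-1)
state=s0 head=2 tape=__X[X]_Y__   (s0,X)→(s0,_,-1)
state=s0 head=1 tape=__[X]__Y__   (s0,X)→(s0,_,-1)
state=s0 head=0 tape=_[_]___Y__   (s0,_)→(s0,_,+1)
state=s0 head=1 tape=__[_]__Y__   (s0,_)→(s0,_,+1)
state=s0 head=2 tape=___[_]_Y__   (s0,_)→(s0,_,+1)
state=s0 head=3 tape=____[_]Y__   (s0,_)→(s0,_,+1)
state=s0 head=4 tape=_____[Y]__   (s0,Y)→(s1,Y,+1)
state=s1 head=5 tape=_____Y[_]_   (s1,_)→(s0,Y,-1)
state=s0 head=4 tape=_____[Y]Y_   (s0,Y)→(s1,Y,+1)
state=s1 head=5 tape=_____Y[Y]_   (s1,Y)→(s1,X,+1)
state=s1 head=6 tape=_____YX[_]   (s1,_)→(s0,Y,-1)
state=s0 head=5 tape=_____Y[X]Y   (s0,X)→(s0,_,-1)
state=s0 head=4 tape=_____[Y]_Y   (s0,Y)→(s1,Y,+1)
state=s1 head=5 tape=_____Y[_]Y
After 25 steps: state s1, head at 5, tape Y_Y.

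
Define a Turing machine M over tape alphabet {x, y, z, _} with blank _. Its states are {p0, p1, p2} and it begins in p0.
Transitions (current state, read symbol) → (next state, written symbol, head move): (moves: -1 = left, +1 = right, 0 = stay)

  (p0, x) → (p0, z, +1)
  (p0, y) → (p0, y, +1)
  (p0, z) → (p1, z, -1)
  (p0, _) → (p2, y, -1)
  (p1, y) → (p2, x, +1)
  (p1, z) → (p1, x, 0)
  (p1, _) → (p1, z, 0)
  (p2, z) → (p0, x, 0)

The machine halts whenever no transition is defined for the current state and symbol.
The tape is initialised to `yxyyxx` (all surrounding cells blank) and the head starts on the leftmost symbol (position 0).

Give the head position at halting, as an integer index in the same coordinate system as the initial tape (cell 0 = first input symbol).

6

state=p0 head=0 tape=[y]xyyxx__   (p0,y)→(p0,y,+1)
state=p0 head=1 tape=y[x]yyxx__   (p0,x)→(p0,z,+1)
state=p0 head=2 tape=yz[y]yxx__   (p0,y)→(p0,y,+1)
state=p0 head=3 tape=yzy[y]xx__   (p0,y)→(p0,y,+1)
state=p0 head=4 tape=yzyy[x]x__   (p0,x)→(p0,z,+1)
state=p0 head=5 tape=yzyyz[x]__   (p0,x)→(p0,z,+1)
state=p0 head=6 tape=yzyyzz[_]_   (p0,_)→(p2,y,-1)
state=p2 head=5 tape=yzyyz[z]y_   (p2,z)→(p0,x,0)
state=p0 head=5 tape=yzyyz[x]y_   (p0,x)→(p0,z,+1)
state=p0 head=6 tape=yzyyzz[y]_   (p0,y)→(p0,y,+1)
state=p0 head=7 tape=yzyyzzy[_]   (p0,_)→(p2,y,-1)
state=p2 head=6 tape=yzyyzz[y]y
At halt the head is at cell 6.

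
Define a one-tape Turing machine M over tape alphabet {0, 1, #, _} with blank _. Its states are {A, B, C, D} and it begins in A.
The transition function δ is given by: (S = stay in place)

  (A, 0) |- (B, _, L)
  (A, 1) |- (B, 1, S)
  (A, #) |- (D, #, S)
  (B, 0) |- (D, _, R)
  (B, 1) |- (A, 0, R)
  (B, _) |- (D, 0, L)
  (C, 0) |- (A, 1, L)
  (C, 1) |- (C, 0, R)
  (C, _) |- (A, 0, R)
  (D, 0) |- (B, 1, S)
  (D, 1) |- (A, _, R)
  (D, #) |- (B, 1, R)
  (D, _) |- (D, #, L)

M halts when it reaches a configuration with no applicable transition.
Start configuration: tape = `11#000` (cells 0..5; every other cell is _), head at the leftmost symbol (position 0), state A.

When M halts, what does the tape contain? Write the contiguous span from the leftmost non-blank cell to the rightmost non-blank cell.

A | [1]1#000   read 1 → write 1, move S, go to B
B | [1]1#000   read 1 → write 0, move R, go to A
A | 0[1]#000   read 1 → write 1, move S, go to B
B | 0[1]#000   read 1 → write 0, move R, go to A
A | 00[#]000   read # → write #, move S, go to D
D | 00[#]000   read # → write 1, move R, go to B
B | 001[0]00   read 0 → write _, move R, go to D
D | 001_[0]0   read 0 → write 1, move S, go to B
B | 001_[1]0   read 1 → write 0, move R, go to A
A | 001_0[0]   read 0 → write _, move L, go to B
B | 001_[0]_   read 0 → write _, move R, go to D
D | 001__[_]   read _ → write #, move L, go to D
D | 001_[_]#   read _ → write #, move L, go to D
D | 001[_]##   read _ → write #, move L, go to D
D | 00[1]###   read 1 → write _, move R, go to A
A | 00_[#]##   read # → write #, move S, go to D
D | 00_[#]##   read # → write 1, move R, go to B
B | 00_1[#]#
The non-blank tape span at halt is 00_1##.

00_1##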